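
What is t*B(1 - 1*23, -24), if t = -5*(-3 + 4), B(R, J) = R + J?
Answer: 230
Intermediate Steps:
B(R, J) = J + R
t = -5 (t = -5*1 = -5)
t*B(1 - 1*23, -24) = -5*(-24 + (1 - 1*23)) = -5*(-24 + (1 - 23)) = -5*(-24 - 22) = -5*(-46) = 230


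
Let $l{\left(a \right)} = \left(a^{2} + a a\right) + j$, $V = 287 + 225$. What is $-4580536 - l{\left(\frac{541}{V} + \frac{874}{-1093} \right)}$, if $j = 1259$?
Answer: $- \frac{717440545295412385}{156585033728} \approx -4.5818 \cdot 10^{6}$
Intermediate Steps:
$V = 512$
$l{\left(a \right)} = 1259 + 2 a^{2}$ ($l{\left(a \right)} = \left(a^{2} + a a\right) + 1259 = \left(a^{2} + a^{2}\right) + 1259 = 2 a^{2} + 1259 = 1259 + 2 a^{2}$)
$-4580536 - l{\left(\frac{541}{V} + \frac{874}{-1093} \right)} = -4580536 - \left(1259 + 2 \left(\frac{541}{512} + \frac{874}{-1093}\right)^{2}\right) = -4580536 - \left(1259 + 2 \left(541 \cdot \frac{1}{512} + 874 \left(- \frac{1}{1093}\right)\right)^{2}\right) = -4580536 - \left(1259 + 2 \left(\frac{541}{512} - \frac{874}{1093}\right)^{2}\right) = -4580536 - \left(1259 + 2 \left(\frac{143825}{559616}\right)^{2}\right) = -4580536 - \left(1259 + 2 \cdot \frac{20685630625}{313170067456}\right) = -4580536 - \left(1259 + \frac{20685630625}{156585033728}\right) = -4580536 - \frac{197161243094177}{156585033728} = - \frac{717440545295412385}{156585033728}$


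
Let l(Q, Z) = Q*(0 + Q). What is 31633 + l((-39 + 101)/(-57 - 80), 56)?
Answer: 593723621/18769 ≈ 31633.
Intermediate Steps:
l(Q, Z) = Q² (l(Q, Z) = Q*Q = Q²)
31633 + l((-39 + 101)/(-57 - 80), 56) = 31633 + ((-39 + 101)/(-57 - 80))² = 31633 + (62/(-137))² = 31633 + (62*(-1/137))² = 31633 + (-62/137)² = 31633 + 3844/18769 = 593723621/18769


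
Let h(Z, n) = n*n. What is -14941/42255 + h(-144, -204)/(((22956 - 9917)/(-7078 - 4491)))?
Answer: -1196711596307/32409585 ≈ -36925.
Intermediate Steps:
h(Z, n) = n²
-14941/42255 + h(-144, -204)/(((22956 - 9917)/(-7078 - 4491))) = -14941/42255 + (-204)²/(((22956 - 9917)/(-7078 - 4491))) = -14941*1/42255 + 41616/((13039/(-11569))) = -14941/42255 + 41616/((13039*(-1/11569))) = -14941/42255 + 41616/(-13039/11569) = -14941/42255 + 41616*(-11569/13039) = -14941/42255 - 28320912/767 = -1196711596307/32409585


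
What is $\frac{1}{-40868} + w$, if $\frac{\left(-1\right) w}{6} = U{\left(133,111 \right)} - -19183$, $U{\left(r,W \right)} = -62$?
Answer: $- \frac{4688622169}{40868} \approx -1.1473 \cdot 10^{5}$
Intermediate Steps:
$w = -114726$ ($w = - 6 \left(-62 - -19183\right) = - 6 \left(-62 + 19183\right) = \left(-6\right) 19121 = -114726$)
$\frac{1}{-40868} + w = \frac{1}{-40868} - 114726 = - \frac{1}{40868} - 114726 = - \frac{4688622169}{40868}$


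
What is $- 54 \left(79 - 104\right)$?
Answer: $1350$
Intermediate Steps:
$- 54 \left(79 - 104\right) = \left(-54\right) \left(-25\right) = 1350$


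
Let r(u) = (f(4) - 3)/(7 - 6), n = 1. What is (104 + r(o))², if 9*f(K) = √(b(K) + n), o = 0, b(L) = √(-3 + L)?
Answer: (909 + √2)²/81 ≈ 10233.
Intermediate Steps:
f(K) = √(1 + √(-3 + K))/9 (f(K) = √(√(-3 + K) + 1)/9 = √(1 + √(-3 + K))/9)
r(u) = -3 + √2/9 (r(u) = (√(1 + √(-3 + 4))/9 - 3)/(7 - 6) = (√(1 + √1)/9 - 3)/1 = (√(1 + 1)/9 - 3)*1 = (√2/9 - 3)*1 = (-3 + √2/9)*1 = -3 + √2/9)
(104 + r(o))² = (104 + (-3 + √2/9))² = (101 + √2/9)²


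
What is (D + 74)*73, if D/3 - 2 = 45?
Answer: 15695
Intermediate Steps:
D = 141 (D = 6 + 3*45 = 6 + 135 = 141)
(D + 74)*73 = (141 + 74)*73 = 215*73 = 15695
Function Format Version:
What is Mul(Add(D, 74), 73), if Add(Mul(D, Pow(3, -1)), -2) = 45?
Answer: 15695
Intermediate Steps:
D = 141 (D = Add(6, Mul(3, 45)) = Add(6, 135) = 141)
Mul(Add(D, 74), 73) = Mul(Add(141, 74), 73) = Mul(215, 73) = 15695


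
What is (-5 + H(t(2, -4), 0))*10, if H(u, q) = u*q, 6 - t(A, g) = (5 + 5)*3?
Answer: -50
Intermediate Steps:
t(A, g) = -24 (t(A, g) = 6 - (5 + 5)*3 = 6 - 10*3 = 6 - 1*30 = 6 - 30 = -24)
H(u, q) = q*u
(-5 + H(t(2, -4), 0))*10 = (-5 + 0*(-24))*10 = (-5 + 0)*10 = -5*10 = -50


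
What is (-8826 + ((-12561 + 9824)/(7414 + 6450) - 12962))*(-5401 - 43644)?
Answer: 14815100101605/13864 ≈ 1.0686e+9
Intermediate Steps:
(-8826 + ((-12561 + 9824)/(7414 + 6450) - 12962))*(-5401 - 43644) = (-8826 + (-2737/13864 - 12962))*(-49045) = (-8826 - 179707905/13864)*(-49045) = -302071569/13864*(-49045) = 14815100101605/13864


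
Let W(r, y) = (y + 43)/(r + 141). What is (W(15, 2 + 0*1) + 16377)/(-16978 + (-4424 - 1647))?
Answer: -283873/399516 ≈ -0.71054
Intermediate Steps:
W(r, y) = (43 + y)/(141 + r)
(W(15, 2 + 0*1) + 16377)/(-16978 + (-4424 - 1647)) = ((43 + (2 + 0*1))/(141 + 15) + 16377)/(-16978 + (-4424 - 1647)) = ((43 + (2 + 0))/156 + 16377)/(-16978 - 6071) = ((43 + 2)/156 + 16377)/(-23049) = ((1/156)*45 + 16377)*(-1/23049) = (15/52 + 16377)*(-1/23049) = (851619/52)*(-1/23049) = -283873/399516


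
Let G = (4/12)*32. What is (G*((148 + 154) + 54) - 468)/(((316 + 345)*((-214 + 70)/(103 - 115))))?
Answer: 2497/5949 ≈ 0.41973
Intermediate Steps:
G = 32/3 (G = (4*(1/12))*32 = (⅓)*32 = 32/3 ≈ 10.667)
(G*((148 + 154) + 54) - 468)/(((316 + 345)*((-214 + 70)/(103 - 115)))) = (32*((148 + 154) + 54)/3 - 468)/(((316 + 345)*((-214 + 70)/(103 - 115)))) = (32*(302 + 54)/3 - 468)/((661*(-144/(-12)))) = ((32/3)*356 - 468)/((661*(-144*(-1/12)))) = (11392/3 - 468)/((661*12)) = (9988/3)/7932 = (9988/3)*(1/7932) = 2497/5949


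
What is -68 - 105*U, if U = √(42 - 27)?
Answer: -68 - 105*√15 ≈ -474.66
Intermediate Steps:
U = √15 ≈ 3.8730
-68 - 105*U = -68 - 105*√15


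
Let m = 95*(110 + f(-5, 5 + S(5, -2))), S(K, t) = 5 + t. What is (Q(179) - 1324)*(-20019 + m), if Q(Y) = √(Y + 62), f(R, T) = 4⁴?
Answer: -19530324 + 14751*√241 ≈ -1.9301e+7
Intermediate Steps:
f(R, T) = 256
m = 34770 (m = 95*(110 + 256) = 95*366 = 34770)
Q(Y) = √(62 + Y)
(Q(179) - 1324)*(-20019 + m) = (√(62 + 179) - 1324)*(-20019 + 34770) = (√241 - 1324)*14751 = (-1324 + √241)*14751 = -19530324 + 14751*√241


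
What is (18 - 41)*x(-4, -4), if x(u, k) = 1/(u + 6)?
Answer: -23/2 ≈ -11.500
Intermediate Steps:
x(u, k) = 1/(6 + u)
(18 - 41)*x(-4, -4) = (18 - 41)/(6 - 4) = -23/2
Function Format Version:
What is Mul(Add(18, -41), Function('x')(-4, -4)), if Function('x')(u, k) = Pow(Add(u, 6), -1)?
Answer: Rational(-23, 2) ≈ -11.500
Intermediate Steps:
Function('x')(u, k) = Pow(Add(6, u), -1)
Mul(Add(18, -41), Function('x')(-4, -4)) = Mul(Add(18, -41), Pow(Add(6, -4), -1)) = Mul(-23, Pow(2, -1)) = Mul(-23, Rational(1, 2)) = Rational(-23, 2)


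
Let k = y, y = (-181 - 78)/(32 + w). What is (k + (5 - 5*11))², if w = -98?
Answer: 9247681/4356 ≈ 2123.0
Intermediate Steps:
y = 259/66 (y = (-181 - 78)/(32 - 98) = -259/(-66) = -259*(-1/66) = 259/66 ≈ 3.9242)
k = 259/66 ≈ 3.9242
(k + (5 - 5*11))² = (259/66 + (5 - 5*11))² = (259/66 + (5 - 55))² = (259/66 - 50)² = (-3041/66)² = 9247681/4356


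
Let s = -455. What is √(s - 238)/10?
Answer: 3*I*√77/10 ≈ 2.6325*I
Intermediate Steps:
√(s - 238)/10 = √(-455 - 238)/10 = √(-693)/10 = (3*I*√77)/10 = 3*I*√77/10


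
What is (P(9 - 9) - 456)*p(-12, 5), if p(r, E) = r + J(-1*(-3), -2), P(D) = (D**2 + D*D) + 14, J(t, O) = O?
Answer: 6188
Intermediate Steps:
P(D) = 14 + 2*D**2 (P(D) = (D**2 + D**2) + 14 = 2*D**2 + 14 = 14 + 2*D**2)
p(r, E) = -2 + r (p(r, E) = r - 2 = -2 + r)
(P(9 - 9) - 456)*p(-12, 5) = ((14 + 2*(9 - 9)**2) - 456)*(-2 - 12) = ((14 + 2*0**2) - 456)*(-14) = ((14 + 2*0) - 456)*(-14) = ((14 + 0) - 456)*(-14) = (14 - 456)*(-14) = -442*(-14) = 6188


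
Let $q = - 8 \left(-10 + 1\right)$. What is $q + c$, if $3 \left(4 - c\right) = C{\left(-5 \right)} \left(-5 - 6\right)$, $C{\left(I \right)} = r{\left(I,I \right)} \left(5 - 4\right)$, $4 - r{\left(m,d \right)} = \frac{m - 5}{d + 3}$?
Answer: $\frac{217}{3} \approx 72.333$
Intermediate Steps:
$r{\left(m,d \right)} = 4 - \frac{-5 + m}{3 + d}$ ($r{\left(m,d \right)} = 4 - \frac{m - 5}{d + 3} = 4 - \frac{-5 + m}{3 + d}$)
$C{\left(I \right)} = \frac{17 + 3 I}{3 + I}$ ($C{\left(I \right)} = \frac{17 - I + 4 I}{3 + I} \left(5 - 4\right) = \frac{17 + 3 I}{3 + I} 1 = \frac{17 + 3 I}{3 + I}$)
$c = \frac{1}{3}$ ($c = 4 - \frac{\frac{17 + 3 \left(-5\right)}{3 - 5} \left(-5 - 6\right)}{3} = 4 - \frac{\frac{17 - 15}{-2} \left(-11\right)}{3} = 4 - \frac{\left(- \frac{1}{2}\right) 2 \left(-11\right)}{3} = 4 - \frac{\left(-1\right) \left(-11\right)}{3} = 4 - \frac{11}{3} = \frac{1}{3} \approx 0.33333$)
$q = 72$ ($q = \left(-8\right) \left(-9\right) = 72$)
$q + c = 72 + \frac{1}{3} = \frac{217}{3}$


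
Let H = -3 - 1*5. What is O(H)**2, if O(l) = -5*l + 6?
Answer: 2116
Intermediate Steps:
H = -8 (H = -3 - 5 = -8)
O(l) = 6 - 5*l
O(H)**2 = (6 - 5*(-8))**2 = (6 + 40)**2 = 46**2 = 2116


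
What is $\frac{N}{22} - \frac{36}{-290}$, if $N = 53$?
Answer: $\frac{8081}{3190} \approx 2.5332$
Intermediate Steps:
$\frac{N}{22} - \frac{36}{-290} = \frac{53}{22} - \frac{36}{-290} = 53 \cdot \frac{1}{22} - - \frac{18}{145} = \frac{53}{22} + \frac{18}{145} = \frac{8081}{3190}$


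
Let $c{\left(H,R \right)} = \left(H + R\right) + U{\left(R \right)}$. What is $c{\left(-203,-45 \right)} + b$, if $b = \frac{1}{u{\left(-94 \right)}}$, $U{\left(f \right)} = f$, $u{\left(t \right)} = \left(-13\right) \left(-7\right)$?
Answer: $- \frac{26662}{91} \approx -292.99$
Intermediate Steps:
$u{\left(t \right)} = 91$
$c{\left(H,R \right)} = H + 2 R$ ($c{\left(H,R \right)} = \left(H + R\right) + R = H + 2 R$)
$b = \frac{1}{91} \approx 0.010989$
$c{\left(-203,-45 \right)} + b = \left(-203 + 2 \left(-45\right)\right) + \frac{1}{91} = \left(-203 - 90\right) + \frac{1}{91} = -293 + \frac{1}{91} = - \frac{26662}{91}$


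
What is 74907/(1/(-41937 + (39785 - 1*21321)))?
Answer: -1758292011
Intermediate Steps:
74907/(1/(-41937 + (39785 - 1*21321))) = 74907/(1/(-41937 + (39785 - 21321))) = 74907/(1/(-41937 + 18464)) = 74907/(1/(-23473)) = 74907/(-1/23473) = 74907*(-23473) = -1758292011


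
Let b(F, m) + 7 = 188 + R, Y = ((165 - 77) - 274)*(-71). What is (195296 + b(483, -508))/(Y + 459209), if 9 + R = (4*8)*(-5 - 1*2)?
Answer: 195244/472415 ≈ 0.41329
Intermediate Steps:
R = -233 (R = -9 + (4*8)*(-5 - 1*2) = -9 + 32*(-5 - 2) = -9 + 32*(-7) = -9 - 224 = -233)
Y = 13206 (Y = (88 - 274)*(-71) = -186*(-71) = 13206)
b(F, m) = -52 (b(F, m) = -7 + (188 - 233) = -7 - 45 = -52)
(195296 + b(483, -508))/(Y + 459209) = (195296 - 52)/(13206 + 459209) = 195244/472415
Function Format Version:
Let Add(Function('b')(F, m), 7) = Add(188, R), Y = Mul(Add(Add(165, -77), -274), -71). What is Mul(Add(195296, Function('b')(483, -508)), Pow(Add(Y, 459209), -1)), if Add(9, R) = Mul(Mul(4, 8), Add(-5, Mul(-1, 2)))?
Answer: Rational(195244, 472415) ≈ 0.41329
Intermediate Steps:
R = -233 (R = Add(-9, Mul(Mul(4, 8), Add(-5, Mul(-1, 2)))) = Add(-9, Mul(32, Add(-5, -2))) = Add(-9, Mul(32, -7)) = Add(-9, -224) = -233)
Y = 13206 (Y = Mul(Add(88, -274), -71) = Mul(-186, -71) = 13206)
Function('b')(F, m) = -52 (Function('b')(F, m) = Add(-7, Add(188, -233)) = Add(-7, -45) = -52)
Mul(Add(195296, Function('b')(483, -508)), Pow(Add(Y, 459209), -1)) = Mul(Add(195296, -52), Pow(Add(13206, 459209), -1)) = Mul(195244, Pow(472415, -1)) = Mul(195244, Rational(1, 472415)) = Rational(195244, 472415)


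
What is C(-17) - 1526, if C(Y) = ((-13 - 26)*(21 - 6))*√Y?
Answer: -1526 - 585*I*√17 ≈ -1526.0 - 2412.0*I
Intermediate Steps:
C(Y) = -585*√Y (C(Y) = (-39*15)*√Y = -585*√Y)
C(-17) - 1526 = -585*I*√17 - 1526 = -1526 - 585*I*√17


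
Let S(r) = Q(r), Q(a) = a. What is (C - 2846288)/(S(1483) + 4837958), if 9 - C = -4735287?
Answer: 1889008/4839441 ≈ 0.39034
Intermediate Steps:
C = 4735296 (C = 9 - 1*(-4735287) = 9 + 4735287 = 4735296)
S(r) = r
(C - 2846288)/(S(1483) + 4837958) = (4735296 - 2846288)/(1483 + 4837958) = 1889008/4839441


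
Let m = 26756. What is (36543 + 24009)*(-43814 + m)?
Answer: -1032896016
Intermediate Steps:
(36543 + 24009)*(-43814 + m) = (36543 + 24009)*(-43814 + 26756) = 60552*(-17058) = -1032896016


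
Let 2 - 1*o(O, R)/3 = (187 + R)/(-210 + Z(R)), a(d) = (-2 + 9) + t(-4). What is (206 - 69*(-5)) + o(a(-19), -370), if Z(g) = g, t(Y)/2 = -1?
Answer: 322511/580 ≈ 556.05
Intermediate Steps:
t(Y) = -2 (t(Y) = 2*(-1) = -2)
a(d) = 5 (a(d) = (-2 + 9) - 2 = 7 - 2 = 5)
o(O, R) = 6 - 3*(187 + R)/(-210 + R)
(206 - 69*(-5)) + o(a(-19), -370) = (206 - 69*(-5)) + 3*(-607 - 370)/(-210 - 370) = (206 + 345) + 3*(-977)/(-580) = 551 + 3*(-1/580)*(-977) = 551 + 2931/580 = 322511/580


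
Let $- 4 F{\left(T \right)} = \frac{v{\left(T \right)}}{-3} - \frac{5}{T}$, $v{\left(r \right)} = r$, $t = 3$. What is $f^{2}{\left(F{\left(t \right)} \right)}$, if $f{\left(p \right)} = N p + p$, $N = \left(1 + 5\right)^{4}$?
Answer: $\frac{6728836}{9} \approx 7.4765 \cdot 10^{5}$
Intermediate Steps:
$N = 1296$ ($N = 6^{4} = 1296$)
$F{\left(T \right)} = \frac{T}{12} + \frac{5}{4 T}$ ($F{\left(T \right)} = - \frac{\frac{T}{-3} - \frac{5}{T}}{4} = - \frac{T \left(- \frac{1}{3}\right) - \frac{5}{T}}{4} = - \frac{- \frac{T}{3} - \frac{5}{T}}{4} = - \frac{- \frac{5}{T} - \frac{T}{3}}{4} = \frac{T}{12} + \frac{5}{4 T}$)
$f{\left(p \right)} = 1297 p$ ($f{\left(p \right)} = 1296 p + p = 1297 p$)
$f^{2}{\left(F{\left(t \right)} \right)} = \left(1297 \frac{15 + 3^{2}}{12 \cdot 3}\right)^{2} = \left(1297 \cdot \frac{1}{12} \cdot \frac{1}{3} \left(15 + 9\right)\right)^{2} = \left(1297 \cdot \frac{1}{12} \cdot \frac{1}{3} \cdot 24\right)^{2} = \left(1297 \cdot \frac{2}{3}\right)^{2} = \left(\frac{2594}{3}\right)^{2} = \frac{6728836}{9}$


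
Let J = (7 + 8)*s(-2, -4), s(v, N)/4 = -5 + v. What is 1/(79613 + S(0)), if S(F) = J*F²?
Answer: 1/79613 ≈ 1.2561e-5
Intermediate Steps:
s(v, N) = -20 + 4*v (s(v, N) = 4*(-5 + v) = -20 + 4*v)
J = -420 (J = (7 + 8)*(-20 + 4*(-2)) = 15*(-20 - 8) = 15*(-28) = -420)
S(F) = -420*F²
1/(79613 + S(0)) = 1/(79613 - 420*0²) = 1/(79613 - 420*0) = 1/(79613 + 0) = 1/79613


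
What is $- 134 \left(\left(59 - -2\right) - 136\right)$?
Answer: $10050$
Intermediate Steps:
$- 134 \left(\left(59 - -2\right) - 136\right) = - 134 \left(\left(59 + 2\right) - 136\right) = - 134 \left(61 - 136\right) = \left(-134\right) \left(-75\right) = 10050$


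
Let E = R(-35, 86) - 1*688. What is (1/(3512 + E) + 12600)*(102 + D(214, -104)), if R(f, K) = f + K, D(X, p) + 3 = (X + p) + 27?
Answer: 8549100236/2875 ≈ 2.9736e+6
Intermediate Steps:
D(X, p) = 24 + X + p (D(X, p) = -3 + ((X + p) + 27) = -3 + (27 + X + p) = 24 + X + p)
R(f, K) = K + f
E = -637 (E = (86 - 35) - 1*688 = 51 - 688 = -637)
(1/(3512 + E) + 12600)*(102 + D(214, -104)) = (1/(3512 - 637) + 12600)*(102 + (24 + 214 - 104)) = (1/2875 + 12600)*(102 + 134) = (1/2875 + 12600)*236 = (36225001/2875)*236 = 8549100236/2875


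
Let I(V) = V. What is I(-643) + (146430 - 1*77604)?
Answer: 68183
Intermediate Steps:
I(-643) + (146430 - 1*77604) = -643 + (146430 - 1*77604) = -643 + (146430 - 77604) = -643 + 68826 = 68183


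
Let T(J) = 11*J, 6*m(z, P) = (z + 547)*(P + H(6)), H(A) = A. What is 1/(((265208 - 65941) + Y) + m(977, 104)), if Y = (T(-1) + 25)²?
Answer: 1/227403 ≈ 4.3975e-6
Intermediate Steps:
m(z, P) = (6 + P)*(547 + z)/6 (m(z, P) = ((z + 547)*(P + 6))/6 = ((547 + z)*(6 + P))/6 = ((6 + P)*(547 + z))/6 = (6 + P)*(547 + z)/6)
Y = 196 (Y = (11*(-1) + 25)² = (-11 + 25)² = 14² = 196)
1/(((265208 - 65941) + Y) + m(977, 104)) = 1/(((265208 - 65941) + 196) + (547 + 977 + (547/6)*104 + (⅙)*104*977)) = 1/((199267 + 196) + (547 + 977 + 28444/3 + 50804/3)) = 1/(199463 + 27940) = 1/227403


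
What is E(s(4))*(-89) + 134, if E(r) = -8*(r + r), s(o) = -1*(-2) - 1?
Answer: 1558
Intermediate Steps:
s(o) = 1 (s(o) = 2 - 1 = 1)
E(r) = -16*r
E(s(4))*(-89) + 134 = -16*1*(-89) + 134 = -16*(-89) + 134 = 1424 + 134 = 1558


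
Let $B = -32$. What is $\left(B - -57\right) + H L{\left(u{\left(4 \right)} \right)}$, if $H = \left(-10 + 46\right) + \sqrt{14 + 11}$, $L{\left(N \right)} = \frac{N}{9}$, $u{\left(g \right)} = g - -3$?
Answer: $\frac{512}{9} \approx 56.889$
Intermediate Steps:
$u{\left(g \right)} = 3 + g$ ($u{\left(g \right)} = g + 3 = 3 + g$)
$L{\left(N \right)} = \frac{N}{9}$ ($L{\left(N \right)} = N \frac{1}{9} = \frac{N}{9}$)
$H = 41$ ($H = 36 + \sqrt{25} = 36 + 5 = 41$)
$\left(B - -57\right) + H L{\left(u{\left(4 \right)} \right)} = \left(-32 - -57\right) + 41 \frac{3 + 4}{9} = \left(-32 + 57\right) + 41 \cdot \frac{1}{9} \cdot 7 = 25 + 41 \cdot \frac{7}{9} = 25 + \frac{287}{9} = \frac{512}{9}$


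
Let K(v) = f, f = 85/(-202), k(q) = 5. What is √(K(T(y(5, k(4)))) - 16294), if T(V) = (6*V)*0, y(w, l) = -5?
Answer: I*√664877546/202 ≈ 127.65*I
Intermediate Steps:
f = -85/202 (f = 85*(-1/202) = -85/202 ≈ -0.42079)
T(V) = 0
K(v) = -85/202
√(K(T(y(5, k(4)))) - 16294) = √(-85/202 - 16294) = √(-3291473/202) = I*√664877546/202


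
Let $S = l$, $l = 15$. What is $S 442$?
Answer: $6630$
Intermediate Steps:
$S = 15$
$S 442 = 15 \cdot 442 = 6630$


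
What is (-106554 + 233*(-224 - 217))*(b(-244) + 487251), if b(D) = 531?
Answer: -102096187074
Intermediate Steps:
(-106554 + 233*(-224 - 217))*(b(-244) + 487251) = (-106554 + 233*(-224 - 217))*(531 + 487251) = (-106554 + 233*(-441))*487782 = (-106554 - 102753)*487782 = -209307*487782 = -102096187074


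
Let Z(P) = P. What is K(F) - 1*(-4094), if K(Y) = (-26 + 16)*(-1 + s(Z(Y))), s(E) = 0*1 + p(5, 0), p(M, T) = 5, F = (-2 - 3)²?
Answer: 4054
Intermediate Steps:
F = 25 (F = (-5)² = 25)
s(E) = 5 (s(E) = 0*1 + 5 = 0 + 5 = 5)
K(Y) = -40 (K(Y) = (-26 + 16)*(-1 + 5) = -10*4 = -40)
K(F) - 1*(-4094) = -40 - 1*(-4094) = -40 + 4094 = 4054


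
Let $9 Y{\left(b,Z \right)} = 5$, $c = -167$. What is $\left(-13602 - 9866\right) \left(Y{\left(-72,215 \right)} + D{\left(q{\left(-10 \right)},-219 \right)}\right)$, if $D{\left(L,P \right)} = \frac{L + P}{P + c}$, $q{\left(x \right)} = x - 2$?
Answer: $- \frac{47041606}{1737} \approx -27082.0$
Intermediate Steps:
$Y{\left(b,Z \right)} = \frac{5}{9}$ ($Y{\left(b,Z \right)} = \frac{1}{9} \cdot 5 = \frac{5}{9}$)
$q{\left(x \right)} = -2 + x$ ($q{\left(x \right)} = x - 2 = -2 + x$)
$D{\left(L,P \right)} = \frac{L + P}{-167 + P}$ ($D{\left(L,P \right)} = \frac{L + P}{P - 167} = \frac{L + P}{-167 + P}$)
$\left(-13602 - 9866\right) \left(Y{\left(-72,215 \right)} + D{\left(q{\left(-10 \right)},-219 \right)}\right) = \left(-13602 - 9866\right) \left(\frac{5}{9} + \frac{\left(-2 - 10\right) - 219}{-167 - 219}\right) = - 23468 \left(\frac{5}{9} + \frac{-12 - 219}{-386}\right) = - 23468 \left(\frac{5}{9} - - \frac{231}{386}\right) = - 23468 \left(\frac{5}{9} + \frac{231}{386}\right) = \left(-23468\right) \frac{4009}{3474} = - \frac{47041606}{1737}$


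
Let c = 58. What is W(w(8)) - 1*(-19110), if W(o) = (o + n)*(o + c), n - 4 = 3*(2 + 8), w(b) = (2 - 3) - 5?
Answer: 20566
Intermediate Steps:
w(b) = -6 (w(b) = -1 - 5 = -6)
n = 34 (n = 4 + 3*(2 + 8) = 4 + 3*10 = 4 + 30 = 34)
W(o) = (34 + o)*(58 + o) (W(o) = (o + 34)*(o + 58) = (34 + o)*(58 + o))
W(w(8)) - 1*(-19110) = (1972 + (-6)² + 92*(-6)) - 1*(-19110) = (1972 + 36 - 552) + 19110 = 1456 + 19110 = 20566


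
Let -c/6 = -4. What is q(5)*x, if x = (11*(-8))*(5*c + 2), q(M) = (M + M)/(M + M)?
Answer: -10736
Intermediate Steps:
c = 24 (c = -6*(-4) = 24)
q(M) = 1 (q(M) = (2*M)/((2*M)) = (2*M)*(1/(2*M)) = 1)
x = -10736 (x = (11*(-8))*(5*24 + 2) = -88*(120 + 2) = -88*122 = -10736)
q(5)*x = 1*(-10736) = -10736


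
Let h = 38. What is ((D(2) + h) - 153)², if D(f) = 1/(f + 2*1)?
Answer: 210681/16 ≈ 13168.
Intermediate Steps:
D(f) = 1/(2 + f) (D(f) = 1/(f + 2) = 1/(2 + f))
((D(2) + h) - 153)² = ((1/(2 + 2) + 38) - 153)² = ((1/4 + 38) - 153)² = ((¼ + 38) - 153)² = (153/4 - 153)² = (-459/4)² = 210681/16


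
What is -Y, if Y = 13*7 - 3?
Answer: -88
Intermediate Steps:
Y = 88 (Y = 91 - 3 = 88)
-Y = -1*88 = -88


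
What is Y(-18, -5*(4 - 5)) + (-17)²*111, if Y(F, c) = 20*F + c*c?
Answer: 31744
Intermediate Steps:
Y(F, c) = c² + 20*F (Y(F, c) = 20*F + c² = c² + 20*F)
Y(-18, -5*(4 - 5)) + (-17)²*111 = ((-5*(4 - 5))² + 20*(-18)) + (-17)²*111 = ((-5*(-1))² - 360) + 289*111 = (5² - 360) + 32079 = (25 - 360) + 32079 = -335 + 32079 = 31744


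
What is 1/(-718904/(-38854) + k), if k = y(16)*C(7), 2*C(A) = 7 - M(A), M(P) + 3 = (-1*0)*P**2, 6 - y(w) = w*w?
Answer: -19427/23924298 ≈ -0.00081202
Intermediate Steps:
y(w) = 6 - w**2 (y(w) = 6 - w*w = 6 - w**2)
M(P) = -3 (M(P) = -3 + (-1*0)*P**2 = -3 + 0*P**2 = -3 + 0 = -3)
C(A) = 5 (C(A) = (7 - 1*(-3))/2 = (7 + 3)/2 = (1/2)*10 = 5)
k = -1250 (k = (6 - 1*16**2)*5 = (6 - 1*256)*5 = (6 - 256)*5 = -250*5 = -1250)
1/(-718904/(-38854) + k) = 1/(-718904/(-38854) - 1250) = 1/(-718904*(-1/38854) - 1250) = 1/(359452/19427 - 1250) = 1/(-23924298/19427) = -19427/23924298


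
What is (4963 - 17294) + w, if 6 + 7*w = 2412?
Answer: -83911/7 ≈ -11987.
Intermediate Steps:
w = 2406/7 (w = -6/7 + (1/7)*2412 = -6/7 + 2412/7 = 2406/7 ≈ 343.71)
(4963 - 17294) + w = (4963 - 17294) + 2406/7 = -12331 + 2406/7 = -83911/7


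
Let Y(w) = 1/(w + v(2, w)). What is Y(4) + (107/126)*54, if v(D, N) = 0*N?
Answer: 1291/28 ≈ 46.107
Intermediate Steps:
v(D, N) = 0
Y(w) = 1/w (Y(w) = 1/(w + 0) = 1/w)
Y(4) + (107/126)*54 = 1/4 + (107/126)*54 = ¼ + (107*(1/126))*54 = ¼ + (107/126)*54 = ¼ + 321/7 = 1291/28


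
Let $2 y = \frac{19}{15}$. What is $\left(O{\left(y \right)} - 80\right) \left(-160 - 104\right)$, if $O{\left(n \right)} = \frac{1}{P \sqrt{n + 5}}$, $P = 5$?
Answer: $21120 - \frac{264 \sqrt{30}}{65} \approx 21098.0$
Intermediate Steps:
$y = \frac{19}{30}$ ($y = \frac{19 \cdot \frac{1}{15}}{2} = \frac{1}{2} \cdot \frac{19}{15} = \frac{19}{30} \approx 0.63333$)
$O{\left(n \right)} = \frac{1}{5 \sqrt{5 + n}}$ ($O{\left(n \right)} = \frac{1}{5 \sqrt{n + 5}} = \frac{1}{5 \sqrt{5 + n}}$)
$\left(O{\left(y \right)} - 80\right) \left(-160 - 104\right) = \left(\frac{1}{5 \sqrt{5 + \frac{19}{30}}} - 80\right) \left(-160 - 104\right) = \left(\frac{1}{5 \frac{13 \sqrt{30}}{30}} - 80\right) \left(-264\right) = \left(\frac{\frac{1}{13} \sqrt{30}}{5} - 80\right) \left(-264\right) = \left(\frac{\sqrt{30}}{65} - 80\right) \left(-264\right) = \left(-80 + \frac{\sqrt{30}}{65}\right) \left(-264\right) = 21120 - \frac{264 \sqrt{30}}{65}$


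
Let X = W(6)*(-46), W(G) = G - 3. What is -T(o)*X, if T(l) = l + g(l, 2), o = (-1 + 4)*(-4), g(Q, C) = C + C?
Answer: -1104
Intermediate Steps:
W(G) = -3 + G
g(Q, C) = 2*C
o = -12 (o = 3*(-4) = -12)
X = -138 (X = (-3 + 6)*(-46) = 3*(-46) = -138)
T(l) = 4 + l (T(l) = l + 2*2 = l + 4 = 4 + l)
-T(o)*X = -(4 - 12)*(-138) = -(-8)*(-138) = -1*1104 = -1104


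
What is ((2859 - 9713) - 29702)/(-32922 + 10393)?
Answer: 2812/1733 ≈ 1.6226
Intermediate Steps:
((2859 - 9713) - 29702)/(-32922 + 10393) = (-6854 - 29702)/(-22529) = -36556*(-1/22529) = 2812/1733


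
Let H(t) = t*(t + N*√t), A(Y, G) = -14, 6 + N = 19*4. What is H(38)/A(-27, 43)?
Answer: -722/7 - 190*√38 ≈ -1274.4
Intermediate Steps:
N = 70 (N = -6 + 19*4 = -6 + 76 = 70)
H(t) = t*(t + 70*√t)
H(38)/A(-27, 43) = (38² + 70*38^(3/2))/(-14) = (1444 + 70*(38*√38))*(-1/14) = (1444 + 2660*√38)*(-1/14) = -722/7 - 190*√38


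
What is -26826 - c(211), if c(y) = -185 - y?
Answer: -26430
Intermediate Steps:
-26826 - c(211) = -26826 - (-185 - 1*211) = -26826 - (-185 - 211) = -26826 - 1*(-396) = -26826 + 396 = -26430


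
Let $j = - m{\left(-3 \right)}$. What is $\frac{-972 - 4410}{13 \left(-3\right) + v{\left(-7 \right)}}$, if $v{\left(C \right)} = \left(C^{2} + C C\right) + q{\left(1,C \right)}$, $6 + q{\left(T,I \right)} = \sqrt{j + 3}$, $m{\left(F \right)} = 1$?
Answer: $- \frac{285246}{2807} + \frac{5382 \sqrt{2}}{2807} \approx -98.908$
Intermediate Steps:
$j = -1$ ($j = \left(-1\right) 1 = -1$)
$q{\left(T,I \right)} = -6 + \sqrt{2}$ ($q{\left(T,I \right)} = -6 + \sqrt{-1 + 3} = -6 + \sqrt{2}$)
$v{\left(C \right)} = -6 + \sqrt{2} + 2 C^{2}$ ($v{\left(C \right)} = \left(C^{2} + C C\right) - \left(6 - \sqrt{2}\right) = \left(C^{2} + C^{2}\right) - \left(6 - \sqrt{2}\right) = 2 C^{2} - \left(6 - \sqrt{2}\right) = -6 + \sqrt{2} + 2 C^{2}$)
$\frac{-972 - 4410}{13 \left(-3\right) + v{\left(-7 \right)}} = \frac{-972 - 4410}{13 \left(-3\right) + \left(-6 + \sqrt{2} + 2 \left(-7\right)^{2}\right)} = - \frac{5382}{-39 + \left(-6 + \sqrt{2} + 2 \cdot 49\right)} = - \frac{5382}{-39 + \left(-6 + \sqrt{2} + 98\right)} = - \frac{5382}{-39 + \left(92 + \sqrt{2}\right)} = - \frac{5382}{53 + \sqrt{2}}$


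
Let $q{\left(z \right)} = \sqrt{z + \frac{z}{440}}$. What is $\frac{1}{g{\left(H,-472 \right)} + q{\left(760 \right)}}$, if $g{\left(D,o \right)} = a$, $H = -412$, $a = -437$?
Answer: $- \frac{253}{110120} - \frac{21 \sqrt{209}}{2092280} \approx -0.0024426$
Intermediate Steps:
$g{\left(D,o \right)} = -437$
$q{\left(z \right)} = \frac{21 \sqrt{110} \sqrt{z}}{220}$ ($q{\left(z \right)} = \sqrt{z + z \frac{1}{440}} = \sqrt{z + \frac{z}{440}} = \sqrt{\frac{441 z}{440}} = \frac{21 \sqrt{110} \sqrt{z}}{220}$)
$\frac{1}{g{\left(H,-472 \right)} + q{\left(760 \right)}} = \frac{1}{-437 + \frac{21 \sqrt{110} \sqrt{760}}{220}} = \frac{1}{-437 + \frac{21 \sqrt{110} \cdot 2 \sqrt{190}}{220}} = \frac{1}{-437 + \frac{21 \sqrt{209}}{11}}$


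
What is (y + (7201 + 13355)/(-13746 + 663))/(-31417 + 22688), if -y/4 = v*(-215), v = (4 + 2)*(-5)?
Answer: 112520652/38067169 ≈ 2.9558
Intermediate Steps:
v = -30 (v = 6*(-5) = -30)
y = -25800 (y = -(-120)*(-215) = -4*6450 = -25800)
(y + (7201 + 13355)/(-13746 + 663))/(-31417 + 22688) = (-25800 + (7201 + 13355)/(-13746 + 663))/(-31417 + 22688) = (-25800 + 20556/(-13083))/(-8729) = (-25800 + 20556*(-1/13083))*(-1/8729) = (-25800 - 6852/4361)*(-1/8729) = -112520652/4361*(-1/8729) = 112520652/38067169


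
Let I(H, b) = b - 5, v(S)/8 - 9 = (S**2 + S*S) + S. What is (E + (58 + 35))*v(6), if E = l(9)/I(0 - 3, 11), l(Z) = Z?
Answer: 65772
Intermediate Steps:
v(S) = 72 + 8*S + 16*S**2 (v(S) = 72 + 8*((S**2 + S*S) + S) = 72 + 8*((S**2 + S**2) + S) = 72 + 8*(2*S**2 + S) = 72 + 8*(S + 2*S**2) = 72 + (8*S + 16*S**2) = 72 + 8*S + 16*S**2)
I(H, b) = -5 + b
E = 3/2 (E = 9/(-5 + 11) = 9/6 = 9*(1/6) = 3/2 ≈ 1.5000)
(E + (58 + 35))*v(6) = (3/2 + (58 + 35))*(72 + 8*6 + 16*6**2) = (3/2 + 93)*(72 + 48 + 16*36) = 189*(72 + 48 + 576)/2 = (189/2)*696 = 65772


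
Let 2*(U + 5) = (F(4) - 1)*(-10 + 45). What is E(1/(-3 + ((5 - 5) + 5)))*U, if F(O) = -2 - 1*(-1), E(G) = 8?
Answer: -320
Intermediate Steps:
F(O) = -1 (F(O) = -2 + 1 = -1)
U = -40 (U = -5 + ((-1 - 1)*(-10 + 45))/2 = -5 + (-2*35)/2 = -5 + (½)*(-70) = -5 - 35 = -40)
E(1/(-3 + ((5 - 5) + 5)))*U = 8*(-40) = -320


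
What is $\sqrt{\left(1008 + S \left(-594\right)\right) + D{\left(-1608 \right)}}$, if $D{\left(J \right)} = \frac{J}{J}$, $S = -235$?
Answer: $\sqrt{140599} \approx 374.97$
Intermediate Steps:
$D{\left(J \right)} = 1$
$\sqrt{\left(1008 + S \left(-594\right)\right) + D{\left(-1608 \right)}} = \sqrt{\left(1008 - -139590\right) + 1} = \sqrt{\left(1008 + 139590\right) + 1} = \sqrt{140598 + 1} = \sqrt{140599}$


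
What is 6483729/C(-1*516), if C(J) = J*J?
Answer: 2161243/88752 ≈ 24.351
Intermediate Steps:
C(J) = J²
6483729/C(-1*516) = 6483729/((-1*516)²) = 6483729/((-516)²) = 6483729/266256 = 6483729*(1/266256) = 2161243/88752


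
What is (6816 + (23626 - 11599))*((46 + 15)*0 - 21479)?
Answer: -404728797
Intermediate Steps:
(6816 + (23626 - 11599))*((46 + 15)*0 - 21479) = (6816 + 12027)*(61*0 - 21479) = 18843*(0 - 21479) = 18843*(-21479) = -404728797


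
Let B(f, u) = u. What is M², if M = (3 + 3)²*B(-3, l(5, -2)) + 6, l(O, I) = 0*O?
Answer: 36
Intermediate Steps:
l(O, I) = 0
M = 6 (M = (3 + 3)²*0 + 6 = 6²*0 + 6 = 36*0 + 6 = 0 + 6 = 6)
M² = 6² = 36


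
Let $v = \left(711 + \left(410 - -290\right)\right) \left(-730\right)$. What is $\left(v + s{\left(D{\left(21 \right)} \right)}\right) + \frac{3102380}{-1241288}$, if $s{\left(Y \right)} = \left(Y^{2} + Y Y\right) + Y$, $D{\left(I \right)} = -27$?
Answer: $- \frac{319197674473}{310322} \approx -1.0286 \cdot 10^{6}$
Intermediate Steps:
$s{\left(Y \right)} = Y + 2 Y^{2}$ ($s{\left(Y \right)} = \left(Y^{2} + Y^{2}\right) + Y = 2 Y^{2} + Y = Y + 2 Y^{2}$)
$v = -1030030$ ($v = \left(711 + \left(410 + 290\right)\right) \left(-730\right) = \left(711 + 700\right) \left(-730\right) = 1411 \left(-730\right) = -1030030$)
$\left(v + s{\left(D{\left(21 \right)} \right)}\right) + \frac{3102380}{-1241288} = \left(-1030030 - 27 \left(1 + 2 \left(-27\right)\right)\right) + \frac{3102380}{-1241288} = \left(-1030030 - 27 \left(1 - 54\right)\right) + 3102380 \left(- \frac{1}{1241288}\right) = \left(-1030030 - -1431\right) - \frac{775595}{310322} = \left(-1030030 + 1431\right) - \frac{775595}{310322} = -1028599 - \frac{775595}{310322} = - \frac{319197674473}{310322}$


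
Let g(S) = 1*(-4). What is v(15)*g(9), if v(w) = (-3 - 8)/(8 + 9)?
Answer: 44/17 ≈ 2.5882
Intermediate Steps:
v(w) = -11/17
g(S) = -4
v(15)*g(9) = -11/17*(-4) = 44/17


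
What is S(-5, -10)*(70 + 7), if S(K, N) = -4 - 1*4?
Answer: -616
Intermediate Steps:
S(K, N) = -8 (S(K, N) = -4 - 4 = -8)
S(-5, -10)*(70 + 7) = -8*(70 + 7) = -8*77 = -616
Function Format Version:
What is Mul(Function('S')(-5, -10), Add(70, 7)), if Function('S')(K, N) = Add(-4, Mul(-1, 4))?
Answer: -616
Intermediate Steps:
Function('S')(K, N) = -8 (Function('S')(K, N) = Add(-4, -4) = -8)
Mul(Function('S')(-5, -10), Add(70, 7)) = Mul(-8, Add(70, 7)) = Mul(-8, 77) = -616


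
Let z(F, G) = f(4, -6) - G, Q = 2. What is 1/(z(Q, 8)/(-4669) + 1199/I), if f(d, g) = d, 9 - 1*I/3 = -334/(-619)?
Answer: 73354659/3465305933 ≈ 0.021168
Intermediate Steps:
I = 15711/619 (I = 27 - (-1002)/(-619) = 27 - (-1002)*(-1)/619 = 27 - 3*334/619 = 27 - 1002/619 = 15711/619 ≈ 25.381)
z(F, G) = 4 - G
1/(z(Q, 8)/(-4669) + 1199/I) = 1/((4 - 1*8)/(-4669) + 1199/(15711/619)) = 1/((4 - 8)*(-1/4669) + 1199*(619/15711)) = 1/(-4*(-1/4669) + 742181/15711) = 1/(4/4669 + 742181/15711) = 1/(3465305933/73354659) = 73354659/3465305933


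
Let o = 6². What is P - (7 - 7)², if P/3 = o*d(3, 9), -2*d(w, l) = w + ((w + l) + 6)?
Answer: -1134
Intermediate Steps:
o = 36
d(w, l) = -3 - w - l/2 (d(w, l) = -(w + ((w + l) + 6))/2 = -(w + ((l + w) + 6))/2 = -(w + (6 + l + w))/2 = -(6 + l + 2*w)/2 = -3 - w - l/2)
P = -1134 (P = 3*(36*(-3 - 1*3 - ½*9)) = 3*(36*(-3 - 3 - 9/2)) = 3*(36*(-21/2)) = 3*(-378) = -1134)
P - (7 - 7)² = -1134 - (7 - 7)² = -1134 - 1*0² = -1134 - 1*0 = -1134 + 0 = -1134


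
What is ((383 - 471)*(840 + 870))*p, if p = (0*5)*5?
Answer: 0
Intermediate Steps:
p = 0 (p = 0*5 = 0)
((383 - 471)*(840 + 870))*p = ((383 - 471)*(840 + 870))*0 = -88*1710*0 = -150480*0 = 0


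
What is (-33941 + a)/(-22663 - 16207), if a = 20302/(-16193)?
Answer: 109925383/125884382 ≈ 0.87323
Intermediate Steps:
a = -20302/16193 (a = 20302*(-1/16193) = -20302/16193 ≈ -1.2538)
(-33941 + a)/(-22663 - 16207) = (-33941 - 20302/16193)/(-22663 - 16207) = -549626915/16193/(-38870) = -549626915/16193*(-1/38870) = 109925383/125884382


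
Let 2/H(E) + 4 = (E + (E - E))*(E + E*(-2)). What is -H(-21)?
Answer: 2/445 ≈ 0.0044944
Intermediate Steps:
H(E) = 2/(-4 - E²) (H(E) = 2/(-4 + (E + (E - E))*(E + E*(-2))) = 2/(-4 + (E + 0)*(E - 2*E)) = 2/(-4 + E*(-E)) = 2/(-4 - E²))
-H(-21) = -(-2)/(4 + (-21)²) = -(-2)/(4 + 441) = -(-2)/445 = -1*(-2/445) = 2/445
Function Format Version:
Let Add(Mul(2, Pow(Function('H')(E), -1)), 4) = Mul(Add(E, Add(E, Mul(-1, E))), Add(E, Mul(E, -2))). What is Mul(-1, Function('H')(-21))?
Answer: Rational(2, 445) ≈ 0.0044944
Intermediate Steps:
Function('H')(E) = Mul(2, Pow(Add(-4, Mul(-1, Pow(E, 2))), -1)) (Function('H')(E) = Mul(2, Pow(Add(-4, Mul(Add(E, Add(E, Mul(-1, E))), Add(E, Mul(E, -2)))), -1)) = Mul(2, Pow(Add(-4, Mul(Add(E, 0), Add(E, Mul(-2, E)))), -1)) = Mul(2, Pow(Add(-4, Mul(E, Mul(-1, E))), -1)) = Mul(2, Pow(Add(-4, Mul(-1, Pow(E, 2))), -1)))
Mul(-1, Function('H')(-21)) = Mul(-1, Mul(-2, Pow(Add(4, Pow(-21, 2)), -1))) = Mul(-1, Mul(-2, Pow(Add(4, 441), -1))) = Mul(-1, Mul(-2, Pow(445, -1))) = Mul(-1, Mul(-2, Rational(1, 445))) = Mul(-1, Rational(-2, 445)) = Rational(2, 445)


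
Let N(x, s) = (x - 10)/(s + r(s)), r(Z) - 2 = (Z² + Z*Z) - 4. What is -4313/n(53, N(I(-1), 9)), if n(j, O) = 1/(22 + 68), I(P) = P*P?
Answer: -388170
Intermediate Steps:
I(P) = P²
r(Z) = -2 + 2*Z² (r(Z) = 2 + ((Z² + Z*Z) - 4) = 2 + ((Z² + Z²) - 4) = 2 + (2*Z² - 4) = 2 + (-4 + 2*Z²) = -2 + 2*Z²)
N(x, s) = (-10 + x)/(-2 + s + 2*s²) (N(x, s) = (x - 10)/(s + (-2 + 2*s²)) = (-10 + x)/(-2 + s + 2*s²))
n(j, O) = 1/90
-4313/n(53, N(I(-1), 9)) = -4313/1/90 = -4313*90 = -388170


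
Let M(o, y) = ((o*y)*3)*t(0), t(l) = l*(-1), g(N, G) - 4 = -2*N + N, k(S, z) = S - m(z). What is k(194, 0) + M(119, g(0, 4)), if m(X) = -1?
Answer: 195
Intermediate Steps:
k(S, z) = 1 + S (k(S, z) = S - 1*(-1) = S + 1 = 1 + S)
g(N, G) = 4 - N (g(N, G) = 4 + (-2*N + N) = 4 - N)
t(l) = -l
M(o, y) = 0 (M(o, y) = ((o*y)*3)*(-1*0) = (3*o*y)*0 = 0)
k(194, 0) + M(119, g(0, 4)) = (1 + 194) + 0 = 195 + 0 = 195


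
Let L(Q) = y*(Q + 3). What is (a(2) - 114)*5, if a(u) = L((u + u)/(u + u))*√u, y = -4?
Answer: -570 - 80*√2 ≈ -683.14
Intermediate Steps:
L(Q) = -12 - 4*Q (L(Q) = -4*(Q + 3) = -4*(3 + Q) = -12 - 4*Q)
a(u) = -16*√u (a(u) = (-12 - 4*(u + u)/(u + u))*√u = (-12 - 4*2*u/(2*u))*√u = (-12 - 4*2*u*1/(2*u))*√u = (-12 - 4*1)*√u = (-12 - 4)*√u = -16*√u)
(a(2) - 114)*5 = (-16*√2 - 114)*5 = (-114 - 16*√2)*5 = -570 - 80*√2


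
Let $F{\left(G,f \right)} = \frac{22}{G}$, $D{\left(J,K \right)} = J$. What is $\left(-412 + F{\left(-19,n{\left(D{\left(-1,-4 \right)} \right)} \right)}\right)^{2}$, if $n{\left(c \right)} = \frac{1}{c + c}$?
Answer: $\frac{61622500}{361} \approx 1.707 \cdot 10^{5}$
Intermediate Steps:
$n{\left(c \right)} = \frac{1}{2 c}$
$\left(-412 + F{\left(-19,n{\left(D{\left(-1,-4 \right)} \right)} \right)}\right)^{2} = \left(-412 + \frac{22}{-19}\right)^{2} = \left(-412 + 22 \left(- \frac{1}{19}\right)\right)^{2} = \left(-412 - \frac{22}{19}\right)^{2} = \left(- \frac{7850}{19}\right)^{2} = \frac{61622500}{361}$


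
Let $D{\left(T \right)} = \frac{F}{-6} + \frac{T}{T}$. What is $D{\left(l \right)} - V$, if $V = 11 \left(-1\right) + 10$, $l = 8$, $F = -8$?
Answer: $\frac{10}{3} \approx 3.3333$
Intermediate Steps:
$D{\left(T \right)} = \frac{7}{3}$ ($D{\left(T \right)} = - \frac{8}{-6} + \frac{T}{T} = \left(-8\right) \left(- \frac{1}{6}\right) + 1 = \frac{4}{3} + 1 = \frac{7}{3}$)
$V = -1$ ($V = -11 + 10 = -1$)
$D{\left(l \right)} - V = \frac{7}{3} - -1 = \frac{7}{3} + 1 = \frac{10}{3}$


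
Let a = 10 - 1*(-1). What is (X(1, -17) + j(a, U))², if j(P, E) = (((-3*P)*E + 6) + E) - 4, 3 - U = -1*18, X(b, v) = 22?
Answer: 419904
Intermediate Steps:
a = 11 (a = 10 + 1 = 11)
U = 21 (U = 3 - (-1)*18 = 3 - 1*(-18) = 3 + 18 = 21)
j(P, E) = 2 + E - 3*E*P (j(P, E) = ((-3*E*P + 6) + E) - 4 = ((6 - 3*E*P) + E) - 4 = (6 + E - 3*E*P) - 4 = 2 + E - 3*E*P)
(X(1, -17) + j(a, U))² = (22 + (2 + 21 - 3*21*11))² = (22 + (2 + 21 - 693))² = (22 - 670)² = (-648)² = 419904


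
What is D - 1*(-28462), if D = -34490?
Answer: -6028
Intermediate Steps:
D - 1*(-28462) = -34490 - 1*(-28462) = -34490 + 28462 = -6028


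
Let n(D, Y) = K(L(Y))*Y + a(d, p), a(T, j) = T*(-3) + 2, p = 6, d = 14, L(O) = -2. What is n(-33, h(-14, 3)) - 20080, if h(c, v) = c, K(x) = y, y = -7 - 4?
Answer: -19966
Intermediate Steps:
y = -11
K(x) = -11
a(T, j) = 2 - 3*T (a(T, j) = -3*T + 2 = 2 - 3*T)
n(D, Y) = -40 - 11*Y (n(D, Y) = -11*Y + (2 - 3*14) = -11*Y + (2 - 42) = -11*Y - 40 = -40 - 11*Y)
n(-33, h(-14, 3)) - 20080 = (-40 - 11*(-14)) - 20080 = (-40 + 154) - 20080 = 114 - 20080 = -19966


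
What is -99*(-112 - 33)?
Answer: 14355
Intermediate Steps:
-99*(-112 - 33) = -99*(-145) = 14355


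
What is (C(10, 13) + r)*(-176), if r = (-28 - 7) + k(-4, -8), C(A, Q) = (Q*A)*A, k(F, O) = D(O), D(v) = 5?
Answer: -223520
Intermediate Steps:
k(F, O) = 5
C(A, Q) = Q*A² (C(A, Q) = (A*Q)*A = Q*A²)
r = -30 (r = (-28 - 7) + 5 = -35 + 5 = -30)
(C(10, 13) + r)*(-176) = (13*10² - 30)*(-176) = (13*100 - 30)*(-176) = (1300 - 30)*(-176) = 1270*(-176) = -223520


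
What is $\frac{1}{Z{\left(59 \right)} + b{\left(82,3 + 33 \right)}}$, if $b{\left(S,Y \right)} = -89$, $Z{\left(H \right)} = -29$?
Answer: $- \frac{1}{118} \approx -0.0084746$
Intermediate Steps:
$\frac{1}{Z{\left(59 \right)} + b{\left(82,3 + 33 \right)}} = \frac{1}{-29 - 89} = \frac{1}{-118} = - \frac{1}{118}$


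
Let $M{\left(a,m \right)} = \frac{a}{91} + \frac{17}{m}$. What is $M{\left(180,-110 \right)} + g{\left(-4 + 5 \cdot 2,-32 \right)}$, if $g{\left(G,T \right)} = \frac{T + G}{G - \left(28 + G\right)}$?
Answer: $\frac{13774}{5005} \approx 2.752$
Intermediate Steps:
$M{\left(a,m \right)} = \frac{17}{m} + \frac{a}{91}$ ($M{\left(a,m \right)} = a \frac{1}{91} + \frac{17}{m} = \frac{a}{91} + \frac{17}{m} = \frac{17}{m} + \frac{a}{91}$)
$g{\left(G,T \right)} = - \frac{G}{28} - \frac{T}{28}$ ($g{\left(G,T \right)} = \frac{G + T}{-28} = \left(G + T\right) \left(- \frac{1}{28}\right) = - \frac{G}{28} - \frac{T}{28}$)
$M{\left(180,-110 \right)} + g{\left(-4 + 5 \cdot 2,-32 \right)} = \left(\frac{17}{-110} + \frac{1}{91} \cdot 180\right) - \left(- \frac{8}{7} + \frac{-4 + 5 \cdot 2}{28}\right) = \left(17 \left(- \frac{1}{110}\right) + \frac{180}{91}\right) + \left(- \frac{-4 + 10}{28} + \frac{8}{7}\right) = \left(- \frac{17}{110} + \frac{180}{91}\right) + \left(\left(- \frac{1}{28}\right) 6 + \frac{8}{7}\right) = \frac{18253}{10010} + \left(- \frac{3}{14} + \frac{8}{7}\right) = \frac{18253}{10010} + \frac{13}{14} = \frac{13774}{5005}$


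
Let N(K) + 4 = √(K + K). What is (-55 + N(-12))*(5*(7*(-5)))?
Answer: 10325 - 350*I*√6 ≈ 10325.0 - 857.32*I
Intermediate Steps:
N(K) = -4 + √2*√K (N(K) = -4 + √(K + K) = -4 + √(2*K) = -4 + √2*√K)
(-55 + N(-12))*(5*(7*(-5))) = (-55 + (-4 + √2*√(-12)))*(5*(7*(-5))) = (-55 + (-4 + √2*(2*I*√3)))*(5*(-35)) = (-55 + (-4 + 2*I*√6))*(-175) = (-59 + 2*I*√6)*(-175) = 10325 - 350*I*√6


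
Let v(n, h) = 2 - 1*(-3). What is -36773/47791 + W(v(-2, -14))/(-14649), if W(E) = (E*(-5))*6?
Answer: -177173009/233363453 ≈ -0.75921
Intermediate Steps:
v(n, h) = 5 (v(n, h) = 2 + 3 = 5)
W(E) = -30*E (W(E) = -5*E*6 = -30*E)
-36773/47791 + W(v(-2, -14))/(-14649) = -36773/47791 - 30*5/(-14649) = -36773*1/47791 - 150*(-1/14649) = -36773/47791 + 50/4883 = -177173009/233363453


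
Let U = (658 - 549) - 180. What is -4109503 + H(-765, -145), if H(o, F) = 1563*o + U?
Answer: -5305269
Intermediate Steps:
U = -71 (U = 109 - 180 = -71)
H(o, F) = -71 + 1563*o (H(o, F) = 1563*o - 71 = -71 + 1563*o)
-4109503 + H(-765, -145) = -4109503 + (-71 + 1563*(-765)) = -4109503 + (-71 - 1195695) = -4109503 - 1195766 = -5305269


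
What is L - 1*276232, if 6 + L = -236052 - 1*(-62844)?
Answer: -449446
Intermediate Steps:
L = -173214 (L = -6 + (-236052 - 1*(-62844)) = -6 + (-236052 + 62844) = -6 - 173208 = -173214)
L - 1*276232 = -173214 - 1*276232 = -173214 - 276232 = -449446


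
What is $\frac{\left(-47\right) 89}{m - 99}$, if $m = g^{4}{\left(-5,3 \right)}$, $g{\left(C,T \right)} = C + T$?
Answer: $\frac{4183}{83} \approx 50.398$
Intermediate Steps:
$m = 16$ ($m = \left(-5 + 3\right)^{4} = \left(-2\right)^{4} = 16$)
$\frac{\left(-47\right) 89}{m - 99} = \frac{\left(-47\right) 89}{16 - 99} = - \frac{4183}{-83} = \left(-4183\right) \left(- \frac{1}{83}\right) = \frac{4183}{83}$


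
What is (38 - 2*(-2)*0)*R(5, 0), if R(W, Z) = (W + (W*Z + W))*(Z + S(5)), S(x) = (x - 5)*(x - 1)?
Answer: 0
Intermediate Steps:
S(x) = (-1 + x)*(-5 + x) (S(x) = (-5 + x)*(-1 + x) = (-1 + x)*(-5 + x))
R(W, Z) = Z*(2*W + W*Z) (R(W, Z) = (W + (W*Z + W))*(Z + (5 + 5**2 - 6*5)) = (W + (W + W*Z))*(Z + (5 + 25 - 30)) = (2*W + W*Z)*(Z + 0) = (2*W + W*Z)*Z = Z*(2*W + W*Z))
(38 - 2*(-2)*0)*R(5, 0) = (38 - 2*(-2)*0)*(5*0*(2 + 0)) = (38 + 4*0)*(5*0*2) = (38 + 0)*0 = 38*0 = 0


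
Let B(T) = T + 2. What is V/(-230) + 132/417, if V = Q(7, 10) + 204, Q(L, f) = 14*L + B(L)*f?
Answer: -22184/15985 ≈ -1.3878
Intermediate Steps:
B(T) = 2 + T
Q(L, f) = 14*L + f*(2 + L) (Q(L, f) = 14*L + (2 + L)*f = 14*L + f*(2 + L))
V = 392 (V = (14*7 + 10*(2 + 7)) + 204 = (98 + 10*9) + 204 = (98 + 90) + 204 = 188 + 204 = 392)
V/(-230) + 132/417 = 392/(-230) + 132/417 = 392*(-1/230) + 132*(1/417) = -196/115 + 44/139 = -22184/15985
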